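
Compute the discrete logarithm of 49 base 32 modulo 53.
16

Baby-step giant-step with step n = ⌈√53⌉ = 8.
Baby steps 32^j mod 53 (j:value) for j=0..7: 0:1, 1:32, 2:17, 3:14, 4:24, 5:26, 6:37, 7:18.
Giant-step multiplier: 32^(-8) ≡ 32^(52-8) = 32^44 ≡ 15 (mod 53).
Giant steps γ_i = 49·15^i mod 53: γ_0=49, γ_1=46, γ_2=1 (in table at j=0).
x = i·n + j = 2·8 + 0 = 16.
Check: 32^16 ≡ 49 (mod 53).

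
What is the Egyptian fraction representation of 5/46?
1/10 + 1/115

Greedy algorithm:
5/46: ceiling(46/5) = 10, use 1/10
1/115: ceiling(115/1) = 115, use 1/115
Result: 5/46 = 1/10 + 1/115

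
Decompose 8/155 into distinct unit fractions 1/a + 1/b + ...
1/20 + 1/620

Greedy algorithm:
8/155: ceiling(155/8) = 20, use 1/20
1/620: ceiling(620/1) = 620, use 1/620
Result: 8/155 = 1/20 + 1/620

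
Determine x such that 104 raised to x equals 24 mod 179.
147

Baby-step giant-step with step n = ⌈√179⌉ = 14.
Baby steps 104^j mod 179 (j:value) for j=0..13: 0:1, 1:104, 2:76, 3:28, 4:48, 5:159, 6:68, 7:91, 8:156, 9:114, 10:42, 11:72, 12:149, 13:102.
Giant-step multiplier: 104^(-14) ≡ 104^(178-14) = 104^164 ≡ 80 (mod 179).
Giant steps γ_i = 24·80^i mod 179: γ_0=24, γ_1=130, γ_2=18, γ_3=8, γ_4=103, γ_5=6, γ_6=122, γ_7=94, γ_8=2, γ_9=160, γ_10=91 (in table at j=7).
x = i·n + j = 10·14 + 7 = 147.
Check: 104^147 ≡ 24 (mod 179).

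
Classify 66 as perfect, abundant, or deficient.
abundant

Proper divisors of 66: sum = 1 + 2 + 3 + 6 + 11 + 22 + 33 = 78
Since 78 > 66, 66 is abundant.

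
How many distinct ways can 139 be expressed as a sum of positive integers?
13610949895

p(n) counts ways to write n as a sum of positive integers (order ignored).
Euler's pentagonal recurrence: p(k) = p(k-1) + p(k-2) - p(k-5) - p(k-7) + p(k-12) + p(k-15) - ... (offsets j(3j∓1)/2, signs ++--, p(0)=1, p(<0)=0).
DP table for k = 0..138: p(0)=1, p(1)=1, p(2)=2, p(3)=3, p(4)=5, p(5)=7, p(6)=11, p(7)=15, p(8)=22, p(9)=30, p(10)=42, p(11)=56, p(12)=77, p(13)=101, p(14)=135, p(15)=176, p(16)=231, p(17)=297, p(18)=385, p(19)=490, p(20)=627, p(21)=792, p(22)=1002, p(23)=1255, p(24)=1575, p(25)=1958, p(26)=2436, p(27)=3010, p(28)=3718, p(29)=4565, p(30)=5604, p(31)=6842, p(32)=8349, p(33)=10143, p(34)=12310, p(35)=14883, p(36)=17977, p(37)=21637, p(38)=26015, p(39)=31185, p(40)=37338, p(41)=44583, p(42)=53174, p(43)=63261, p(44)=75175, p(45)=89134, p(46)=105558, p(47)=124754, p(48)=147273, p(49)=173525, p(50)=204226, p(51)=239943, p(52)=281589, p(53)=329931, p(54)=386155, p(55)=451276, p(56)=526823, p(57)=614154, p(58)=715220, p(59)=831820, p(60)=966467, p(61)=1121505, p(62)=1300156, p(63)=1505499, p(64)=1741630, p(65)=2012558, p(66)=2323520, p(67)=2679689, p(68)=3087735, p(69)=3554345, p(70)=4087968, p(71)=4697205, p(72)=5392783, p(73)=6185689, p(74)=7089500, p(75)=8118264, p(76)=9289091, p(77)=10619863, p(78)=12132164, p(79)=13848650, p(80)=15796476, p(81)=18004327, p(82)=20506255, p(83)=23338469, p(84)=26543660, p(85)=30167357, p(86)=34262962, p(87)=38887673, p(88)=44108109, p(89)=49995925, p(90)=56634173, p(91)=64112359, p(92)=72533807, p(93)=82010177, p(94)=92669720, p(95)=104651419, p(96)=118114304, p(97)=133230930, p(98)=150198136, p(99)=169229875, p(100)=190569292, p(101)=214481126, p(102)=241265379, p(103)=271248950, p(104)=304801365, p(105)=342325709, p(106)=384276336, p(107)=431149389, p(108)=483502844, p(109)=541946240, p(110)=607163746, p(111)=679903203, p(112)=761002156, p(113)=851376628, p(114)=952050665, p(115)=1064144451, p(116)=1188908248, p(117)=1327710076, p(118)=1482074143, p(119)=1653668665, p(120)=1844349560, p(121)=2056148051, p(122)=2291320912, p(123)=2552338241, p(124)=2841940500, p(125)=3163127352, p(126)=3519222692, p(127)=3913864295, p(128)=4351078600, p(129)=4835271870, p(130)=5371315400, p(131)=5964539504, p(132)=6620830889, p(133)=7346629512, p(134)=8149040695, p(135)=9035836076, p(136)=10015581680, p(137)=11097645016, p(138)=12292341831.
Final step: p(139) = p(138) + p(137) - p(134) - p(132) + p(127) + p(124) - p(117) - p(113) + p(104) + p(99) - p(88) - p(82) + p(69) + p(62) - p(47) - p(39) + p(22) + p(13)
= 12292341831 + 11097645016 - 8149040695 - 6620830889 + 3913864295 + 2841940500 - 1327710076 - 851376628 + 304801365 + 169229875 - 44108109 - 20506255 + 3554345 + 1300156 - 124754 - 31185 + 1002 + 101
= 13610949895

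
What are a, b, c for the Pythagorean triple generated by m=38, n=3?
(1435, 228, 1453)

Euclid's formula: a = m² - n², b = 2mn, c = m² + n²
m = 38, n = 3
a = 38² - 3² = 1444 - 9 = 1435
b = 2 × 38 × 3 = 228
c = 38² + 3² = 1444 + 9 = 1453
Verification: 1435² + 228² = 2059225 + 51984 = 2111209 = 1453² ✓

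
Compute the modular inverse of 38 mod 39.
38

gcd(38, 39) = 1, so the inverse exists.
Extended Euclidean algorithm on (39, 38):
39 = 1 × 38 + 1  ⟹  1 = (1)·39 + (-1)·38
So (-1)·38 ≡ 1 (mod 39), i.e. 38^(-1) ≡ -1 ≡ 38 (mod 39).
Check: 38 × 38 = 1444 ≡ 1 (mod 39)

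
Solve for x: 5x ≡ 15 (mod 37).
x ≡ 3 (mod 37)

gcd(5, 37) = 1, which divides 15, so solutions exist.
Find 5^(-1) mod 37 by the extended Euclidean algorithm:
37 = 7 × 5 + 2  ⟹  2 = (1)·37 + (-7)·5
5 = 2 × 2 + 1  ⟹  1 = (-2)·37 + (15)·5
So (15)·5 ≡ 1 (mod 37), i.e. 5^(-1) ≡ 15 (mod 37).
x ≡ 15 × 15 = 225 ≡ 3 (mod 37).
Check: 5 × 3 = 15 ≡ 15 (mod 37).
Unique solution: x ≡ 3 (mod 37)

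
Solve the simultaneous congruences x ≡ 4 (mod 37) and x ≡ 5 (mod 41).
374

Using Chinese Remainder Theorem:
M = 37 × 41 = 1517
M1 = 41, M2 = 37
y1 = 41^(-1) mod 37 = 28
y2 = 37^(-1) mod 41 = 10
x = (4×41×28 + 5×37×10) mod 1517 = 374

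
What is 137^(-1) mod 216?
41

gcd(137, 216) = 1, so the inverse exists.
Extended Euclidean algorithm on (216, 137):
216 = 1 × 137 + 79  ⟹  79 = (1)·216 + (-1)·137
137 = 1 × 79 + 58  ⟹  58 = (-1)·216 + (2)·137
79 = 1 × 58 + 21  ⟹  21 = (2)·216 + (-3)·137
58 = 2 × 21 + 16  ⟹  16 = (-5)·216 + (8)·137
21 = 1 × 16 + 5  ⟹  5 = (7)·216 + (-11)·137
16 = 3 × 5 + 1  ⟹  1 = (-26)·216 + (41)·137
So (41)·137 ≡ 1 (mod 216), i.e. 137^(-1) ≡ 41 (mod 216).
Check: 137 × 41 = 5617 ≡ 1 (mod 216)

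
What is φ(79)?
78

79 = 79
φ(n) = n × ∏(1 - 1/p) for each prime p dividing n
φ(79) = 79 × (1 - 1/79) = 78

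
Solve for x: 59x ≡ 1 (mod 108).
11

gcd(59, 108) = 1, so the inverse exists.
Extended Euclidean algorithm on (108, 59):
108 = 1 × 59 + 49  ⟹  49 = (1)·108 + (-1)·59
59 = 1 × 49 + 10  ⟹  10 = (-1)·108 + (2)·59
49 = 4 × 10 + 9  ⟹  9 = (5)·108 + (-9)·59
10 = 1 × 9 + 1  ⟹  1 = (-6)·108 + (11)·59
So (11)·59 ≡ 1 (mod 108), i.e. 59^(-1) ≡ 11 (mod 108).
Check: 59 × 11 = 649 ≡ 1 (mod 108)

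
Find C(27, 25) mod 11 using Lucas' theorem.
10

Using Lucas' theorem:
Write n=27 and k=25 in base 11:
n in base 11: [2, 5]
k in base 11: [2, 3]
C(27,25) mod 11 = ∏ C(n_i, k_i) mod 11
Digit binomials (mod 11): C(2,2) = 1; C(5,3) = 10
Product: 1 × 10 = 10 ≡ 10 (mod 11)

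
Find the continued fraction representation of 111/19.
[5; 1, 5, 3]

Euclidean algorithm steps:
111 = 5 × 19 + 16
19 = 1 × 16 + 3
16 = 5 × 3 + 1
3 = 3 × 1 + 0
Continued fraction: [5; 1, 5, 3]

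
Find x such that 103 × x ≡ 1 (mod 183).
16

gcd(103, 183) = 1, so the inverse exists.
Extended Euclidean algorithm on (183, 103):
183 = 1 × 103 + 80  ⟹  80 = (1)·183 + (-1)·103
103 = 1 × 80 + 23  ⟹  23 = (-1)·183 + (2)·103
80 = 3 × 23 + 11  ⟹  11 = (4)·183 + (-7)·103
23 = 2 × 11 + 1  ⟹  1 = (-9)·183 + (16)·103
So (16)·103 ≡ 1 (mod 183), i.e. 103^(-1) ≡ 16 (mod 183).
Check: 103 × 16 = 1648 ≡ 1 (mod 183)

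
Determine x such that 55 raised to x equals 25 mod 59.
6

Baby-step giant-step with step n = ⌈√59⌉ = 8.
Baby steps 55^j mod 59 (j:value) for j=0..7: 0:1, 1:55, 2:16, 3:54, 4:20, 5:38, 6:25, 7:18.
h = 25 is already in the table at j=6, so x = 6.
Check: 55^6 ≡ 25 (mod 59).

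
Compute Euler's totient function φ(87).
56

87 = 3 × 29
φ(n) = n × ∏(1 - 1/p) for each prime p dividing n
φ(87) = 87 × (1 - 1/3) × (1 - 1/29) = 56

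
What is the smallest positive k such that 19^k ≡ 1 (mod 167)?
83

167 is prime, so ord(19) divides φ(167) = 166.
Divisors of 166: 1, 2, 83, 166.
Repeated squaring: 19^1 ≡ 19, 19^2 ≡ 27, 19^4 ≡ 61, 19^8 ≡ 47, 19^16 ≡ 38, 19^32 ≡ 108, 19^64 ≡ 141, 19^128 ≡ 8 (mod 167).
Test 19^d mod 167 for each divisor d in increasing order:
19^1 ≡ 19
19^2 ≡ 27
19^83 = 19^64·19^16·19^2·19^1 ≡ 1  ← first divisor giving 1
The order is 83.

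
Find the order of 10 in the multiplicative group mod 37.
3

37 is prime, so ord(10) divides φ(37) = 36.
Divisors of 36: 1, 2, 3, 4, 6, 9, 12, 18, 36.
Repeated squaring: 10^1 ≡ 10, 10^2 ≡ 26, 10^4 ≡ 10, 10^8 ≡ 26, 10^16 ≡ 10, 10^32 ≡ 26 (mod 37).
Test 10^d mod 37 for each divisor d in increasing order:
10^1 ≡ 10
10^2 ≡ 26
10^3 = 10^2·10^1 ≡ 1  ← first divisor giving 1
The order is 3.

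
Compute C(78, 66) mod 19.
0

Using Lucas' theorem:
Write n=78 and k=66 in base 19:
n in base 19: [4, 2]
k in base 19: [3, 9]
C(78,66) mod 19 = ∏ C(n_i, k_i) mod 19
Digit binomials (mod 19): C(4,3) = 4; C(2,9) = 0 (k_i > n_i)
Product: 4 × 0 = 0 ≡ 0 (mod 19)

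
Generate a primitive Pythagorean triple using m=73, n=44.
(3393, 6424, 7265)

Euclid's formula: a = m² - n², b = 2mn, c = m² + n²
m = 73, n = 44
a = 73² - 44² = 5329 - 1936 = 3393
b = 2 × 73 × 44 = 6424
c = 73² + 44² = 5329 + 1936 = 7265
Verification: 3393² + 6424² = 11512449 + 41267776 = 52780225 = 7265² ✓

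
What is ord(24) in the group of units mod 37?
36

37 is prime, so ord(24) divides φ(37) = 36.
Divisors of 36: 1, 2, 3, 4, 6, 9, 12, 18, 36.
Repeated squaring: 24^1 ≡ 24, 24^2 ≡ 21, 24^4 ≡ 34, 24^8 ≡ 9, 24^16 ≡ 7, 24^32 ≡ 12 (mod 37).
Test 24^d mod 37 for each divisor d in increasing order:
24^1 ≡ 24
24^2 ≡ 21
24^3 = 24^2·24^1 ≡ 23
24^4 ≡ 34
24^6 = 24^4·24^2 ≡ 11
24^9 = 24^8·24^1 ≡ 31
24^12 = 24^8·24^4 ≡ 10
24^18 = 24^16·24^2 ≡ 36
24^36 = 24^32·24^4 ≡ 1  ← first divisor giving 1
The order is 36.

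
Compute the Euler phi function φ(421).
420

421 = 421
φ(n) = n × ∏(1 - 1/p) for each prime p dividing n
φ(421) = 421 × (1 - 1/421) = 420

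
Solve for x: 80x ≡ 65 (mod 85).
x ≡ 4 (mod 17)

gcd(80, 85) = 5, which divides 65, so solutions exist.
Divide through by 5: 16x ≡ 13 (mod 17).
Find 16^(-1) mod 17 by the extended Euclidean algorithm:
17 = 1 × 16 + 1  ⟹  1 = (1)·17 + (-1)·16
So (-1)·16 ≡ 1 (mod 17), i.e. 16^(-1) ≡ -1 ≡ 16 (mod 17).
x ≡ 16 × 13 = 208 ≡ 4 (mod 17).
Check: 80 × 4 = 320 ≡ 65 (mod 85).
x ≡ 4 (mod 17), giving 5 solutions mod 85.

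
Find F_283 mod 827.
93

Matrix identity: Q^n = [[F_(n+1), F_n], [F_n, F_(n-1)]] with Q = [[1,1],[1,0]].
n = 283 = 100011011₂. Square-and-multiply, entries mod 827:
Q^1 = [[1,1],[1,0]]
Q^2 = (Q^1)² = [[2,1],[1,1]]
Q^4 = (Q^2)² = [[5,3],[3,2]]
Q^8 = (Q^4)² = [[34,21],[21,13]]
Q^17 = (Q^8)²·Q = [[103,770],[770,160]]
Q^35 = (Q^17)²·Q = [[521,626],[626,722]]
Q^70 = (Q^35)² = [[63,738],[738,152]]
Q^141 = (Q^70)²·Q = [[198,312],[312,713]]
Q^283 = (Q^141)²·Q = [[664,93],[93,571]]
F_283 mod 827 = Q^283[0][1] = 93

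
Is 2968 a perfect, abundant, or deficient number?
abundant

Proper divisors of 2968: sum = 1 + 2 + 4 + 7 + 8 + 14 + 28 + 53 + 56 + 106 + 212 + 371 + 424 + 742 + 1484 = 3512
Since 3512 > 2968, 2968 is abundant.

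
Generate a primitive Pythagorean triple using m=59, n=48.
(1177, 5664, 5785)

Euclid's formula: a = m² - n², b = 2mn, c = m² + n²
m = 59, n = 48
a = 59² - 48² = 3481 - 2304 = 1177
b = 2 × 59 × 48 = 5664
c = 59² + 48² = 3481 + 2304 = 5785
Verification: 1177² + 5664² = 1385329 + 32080896 = 33466225 = 5785² ✓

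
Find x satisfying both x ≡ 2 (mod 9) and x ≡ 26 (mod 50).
326

Using Chinese Remainder Theorem:
M = 9 × 50 = 450
M1 = 50, M2 = 9
y1 = 50^(-1) mod 9 = 2
y2 = 9^(-1) mod 50 = 39
x = (2×50×2 + 26×9×39) mod 450 = 326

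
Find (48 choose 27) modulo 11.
0

Using Lucas' theorem:
Write n=48 and k=27 in base 11:
n in base 11: [4, 4]
k in base 11: [2, 5]
C(48,27) mod 11 = ∏ C(n_i, k_i) mod 11
Digit binomials (mod 11): C(4,2) = 6; C(4,5) = 0 (k_i > n_i)
Product: 6 × 0 = 0 ≡ 0 (mod 11)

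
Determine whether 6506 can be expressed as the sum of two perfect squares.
55² + 59² (a=55, b=59)

Factorization: 6506 = 2 × 3253
By Fermat: n is sum of two squares iff every prime p ≡ 3 (mod 4) appears to even power.
All primes ≡ 3 (mod 4) appear to even power.
Search a = 0, 1, 2, … for 6506 - a² a perfect square: first hit at a = 55: 6506 - 3025 = 3481 = 59².
6506 = 55² + 59² = 3025 + 3481 ✓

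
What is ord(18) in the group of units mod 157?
156

157 is prime, so ord(18) divides φ(157) = 156.
Divisors of 156: 1, 2, 3, 4, 6, 12, 13, 26, 39, 52, 78, 156.
Repeated squaring: 18^1 ≡ 18, 18^2 ≡ 10, 18^4 ≡ 100, 18^8 ≡ 109, 18^16 ≡ 106, 18^32 ≡ 89, 18^64 ≡ 71, 18^128 ≡ 17 (mod 157).
Test 18^d mod 157 for each divisor d in increasing order:
18^1 ≡ 18
18^2 ≡ 10
18^3 = 18^2·18^1 ≡ 23
18^4 ≡ 100
18^6 = 18^4·18^2 ≡ 58
18^12 = 18^8·18^4 ≡ 67
18^13 = 18^8·18^4·18^1 ≡ 107
18^26 = 18^16·18^8·18^2 ≡ 145
18^39 = 18^32·18^4·18^2·18^1 ≡ 129
18^52 = 18^32·18^16·18^4 ≡ 144
18^78 = 18^64·18^8·18^4·18^2 ≡ 156
18^156 = 18^128·18^16·18^8·18^4 ≡ 1  ← first divisor giving 1
The order is 156.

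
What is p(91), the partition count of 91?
64112359

p(n) counts ways to write n as a sum of positive integers (order ignored).
Euler's pentagonal recurrence: p(k) = p(k-1) + p(k-2) - p(k-5) - p(k-7) + p(k-12) + p(k-15) - ... (offsets j(3j∓1)/2, signs ++--, p(0)=1, p(<0)=0).
DP table for k = 0..90: p(0)=1, p(1)=1, p(2)=2, p(3)=3, p(4)=5, p(5)=7, p(6)=11, p(7)=15, p(8)=22, p(9)=30, p(10)=42, p(11)=56, p(12)=77, p(13)=101, p(14)=135, p(15)=176, p(16)=231, p(17)=297, p(18)=385, p(19)=490, p(20)=627, p(21)=792, p(22)=1002, p(23)=1255, p(24)=1575, p(25)=1958, p(26)=2436, p(27)=3010, p(28)=3718, p(29)=4565, p(30)=5604, p(31)=6842, p(32)=8349, p(33)=10143, p(34)=12310, p(35)=14883, p(36)=17977, p(37)=21637, p(38)=26015, p(39)=31185, p(40)=37338, p(41)=44583, p(42)=53174, p(43)=63261, p(44)=75175, p(45)=89134, p(46)=105558, p(47)=124754, p(48)=147273, p(49)=173525, p(50)=204226, p(51)=239943, p(52)=281589, p(53)=329931, p(54)=386155, p(55)=451276, p(56)=526823, p(57)=614154, p(58)=715220, p(59)=831820, p(60)=966467, p(61)=1121505, p(62)=1300156, p(63)=1505499, p(64)=1741630, p(65)=2012558, p(66)=2323520, p(67)=2679689, p(68)=3087735, p(69)=3554345, p(70)=4087968, p(71)=4697205, p(72)=5392783, p(73)=6185689, p(74)=7089500, p(75)=8118264, p(76)=9289091, p(77)=10619863, p(78)=12132164, p(79)=13848650, p(80)=15796476, p(81)=18004327, p(82)=20506255, p(83)=23338469, p(84)=26543660, p(85)=30167357, p(86)=34262962, p(87)=38887673, p(88)=44108109, p(89)=49995925, p(90)=56634173.
Final step: p(91) = p(90) + p(89) - p(86) - p(84) + p(79) + p(76) - p(69) - p(65) + p(56) + p(51) - p(40) - p(34) + p(21) + p(14)
= 56634173 + 49995925 - 34262962 - 26543660 + 13848650 + 9289091 - 3554345 - 2012558 + 526823 + 239943 - 37338 - 12310 + 792 + 135
= 64112359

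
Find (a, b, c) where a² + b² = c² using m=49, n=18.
(2077, 1764, 2725)

Euclid's formula: a = m² - n², b = 2mn, c = m² + n²
m = 49, n = 18
a = 49² - 18² = 2401 - 324 = 2077
b = 2 × 49 × 18 = 1764
c = 49² + 18² = 2401 + 324 = 2725
Verification: 2077² + 1764² = 4313929 + 3111696 = 7425625 = 2725² ✓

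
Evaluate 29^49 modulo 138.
71

Repeated squaring. Binary of 49 = 110001.
29^1 ≡ 29 (mod 138); 29^2 ≡ 13 (mod 138); 29^4 ≡ 31 (mod 138); 29^8 ≡ 133 (mod 138); 29^16 ≡ 25 (mod 138); 29^32 ≡ 73 (mod 138)
29^49 = 29^1 × 29^16 × 29^32 ≡ 71 (mod 138)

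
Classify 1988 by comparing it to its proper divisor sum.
abundant

Proper divisors of 1988: sum = 1 + 2 + 4 + 7 + 14 + 28 + 71 + 142 + 284 + 497 + 994 = 2044
Since 2044 > 1988, 1988 is abundant.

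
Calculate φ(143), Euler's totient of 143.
120

143 = 11 × 13
φ(n) = n × ∏(1 - 1/p) for each prime p dividing n
φ(143) = 143 × (1 - 1/11) × (1 - 1/13) = 120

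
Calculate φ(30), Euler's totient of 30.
8

30 = 2 × 3 × 5
φ(n) = n × ∏(1 - 1/p) for each prime p dividing n
φ(30) = 30 × (1 - 1/2) × (1 - 1/3) × (1 - 1/5) = 8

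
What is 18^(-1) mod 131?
51

gcd(18, 131) = 1, so the inverse exists.
Extended Euclidean algorithm on (131, 18):
131 = 7 × 18 + 5  ⟹  5 = (1)·131 + (-7)·18
18 = 3 × 5 + 3  ⟹  3 = (-3)·131 + (22)·18
5 = 1 × 3 + 2  ⟹  2 = (4)·131 + (-29)·18
3 = 1 × 2 + 1  ⟹  1 = (-7)·131 + (51)·18
So (51)·18 ≡ 1 (mod 131), i.e. 18^(-1) ≡ 51 (mod 131).
Check: 18 × 51 = 918 ≡ 1 (mod 131)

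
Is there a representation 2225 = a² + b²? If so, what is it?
4² + 47² (a=4, b=47)

Factorization: 2225 = 5^2 × 89
By Fermat: n is sum of two squares iff every prime p ≡ 3 (mod 4) appears to even power.
All primes ≡ 3 (mod 4) appear to even power.
Search a = 0, 1, 2, … for 2225 - a² a perfect square: first hit at a = 4: 2225 - 16 = 2209 = 47².
2225 = 4² + 47² = 16 + 2209 ✓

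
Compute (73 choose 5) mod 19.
17

Using Lucas' theorem:
Write n=73 and k=5 in base 19:
n in base 19: [3, 16]
k in base 19: [0, 5]
C(73,5) mod 19 = ∏ C(n_i, k_i) mod 19
Digit binomials (mod 19): C(3,0) = 1; C(16,5) = 4368 ≡ 17
Product: 1 × 17 = 17 ≡ 17 (mod 19)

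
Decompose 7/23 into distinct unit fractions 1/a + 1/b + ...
1/4 + 1/19 + 1/583 + 1/1019084

Greedy algorithm:
7/23: ceiling(23/7) = 4, use 1/4
5/92: ceiling(92/5) = 19, use 1/19
3/1748: ceiling(1748/3) = 583, use 1/583
1/1019084: ceiling(1019084/1) = 1019084, use 1/1019084
Result: 7/23 = 1/4 + 1/19 + 1/583 + 1/1019084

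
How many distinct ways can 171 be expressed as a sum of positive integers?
301384802048

p(n) counts ways to write n as a sum of positive integers (order ignored).
Euler's pentagonal recurrence: p(k) = p(k-1) + p(k-2) - p(k-5) - p(k-7) + p(k-12) + p(k-15) - ... (offsets j(3j∓1)/2, signs ++--, p(0)=1, p(<0)=0).
DP table for k = 0..170: p(0)=1, p(1)=1, p(2)=2, p(3)=3, p(4)=5, p(5)=7, p(6)=11, p(7)=15, p(8)=22, p(9)=30, p(10)=42, p(11)=56, p(12)=77, p(13)=101, p(14)=135, p(15)=176, p(16)=231, p(17)=297, p(18)=385, p(19)=490, p(20)=627, p(21)=792, p(22)=1002, p(23)=1255, p(24)=1575, p(25)=1958, p(26)=2436, p(27)=3010, p(28)=3718, p(29)=4565, p(30)=5604, p(31)=6842, p(32)=8349, p(33)=10143, p(34)=12310, p(35)=14883, p(36)=17977, p(37)=21637, p(38)=26015, p(39)=31185, p(40)=37338, p(41)=44583, p(42)=53174, p(43)=63261, p(44)=75175, p(45)=89134, p(46)=105558, p(47)=124754, p(48)=147273, p(49)=173525, p(50)=204226, p(51)=239943, p(52)=281589, p(53)=329931, p(54)=386155, p(55)=451276, p(56)=526823, p(57)=614154, p(58)=715220, p(59)=831820, p(60)=966467, p(61)=1121505, p(62)=1300156, p(63)=1505499, p(64)=1741630, p(65)=2012558, p(66)=2323520, p(67)=2679689, p(68)=3087735, p(69)=3554345, p(70)=4087968, p(71)=4697205, p(72)=5392783, p(73)=6185689, p(74)=7089500, p(75)=8118264, p(76)=9289091, p(77)=10619863, p(78)=12132164, p(79)=13848650, p(80)=15796476, p(81)=18004327, p(82)=20506255, p(83)=23338469, p(84)=26543660, p(85)=30167357, p(86)=34262962, p(87)=38887673, p(88)=44108109, p(89)=49995925, p(90)=56634173, p(91)=64112359, p(92)=72533807, p(93)=82010177, p(94)=92669720, p(95)=104651419, p(96)=118114304, p(97)=133230930, p(98)=150198136, p(99)=169229875, p(100)=190569292, p(101)=214481126, p(102)=241265379, p(103)=271248950, p(104)=304801365, p(105)=342325709, p(106)=384276336, p(107)=431149389, p(108)=483502844, p(109)=541946240, p(110)=607163746, p(111)=679903203, p(112)=761002156, p(113)=851376628, p(114)=952050665, p(115)=1064144451, p(116)=1188908248, p(117)=1327710076, p(118)=1482074143, p(119)=1653668665, p(120)=1844349560, p(121)=2056148051, p(122)=2291320912, p(123)=2552338241, p(124)=2841940500, p(125)=3163127352, p(126)=3519222692, p(127)=3913864295, p(128)=4351078600, p(129)=4835271870, p(130)=5371315400, p(131)=5964539504, p(132)=6620830889, p(133)=7346629512, p(134)=8149040695, p(135)=9035836076, p(136)=10015581680, p(137)=11097645016, p(138)=12292341831, p(139)=13610949895, p(140)=15065878135, p(141)=16670689208, p(142)=18440293320, p(143)=20390982757, p(144)=22540654445, p(145)=24908858009, p(146)=27517052599, p(147)=30388671978, p(148)=33549419497, p(149)=37027355200, p(150)=40853235313, p(151)=45060624582, p(152)=49686288421, p(153)=54770336324, p(154)=60356673280, p(155)=66493182097, p(156)=73232243759, p(157)=80630964769, p(158)=88751778802, p(159)=97662728555, p(160)=107438159466, p(161)=118159068427, p(162)=129913904637, p(163)=142798995930, p(164)=156919475295, p(165)=172389800255, p(166)=189334822579, p(167)=207890420102, p(168)=228204732751, p(169)=250438925115, p(170)=274768617130.
Final step: p(171) = p(170) + p(169) - p(166) - p(164) + p(159) + p(156) - p(149) - p(145) + p(136) + p(131) - p(120) - p(114) + p(101) + p(94) - p(79) - p(71) + p(54) + p(45) - p(26) - p(16)
= 274768617130 + 250438925115 - 189334822579 - 156919475295 + 97662728555 + 73232243759 - 37027355200 - 24908858009 + 10015581680 + 5964539504 - 1844349560 - 952050665 + 214481126 + 92669720 - 13848650 - 4697205 + 386155 + 89134 - 2436 - 231
= 301384802048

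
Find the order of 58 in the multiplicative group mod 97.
96

97 is prime, so ord(58) divides φ(97) = 96.
Divisors of 96: 1, 2, 3, 4, 6, 8, 12, 16, 24, 32, 48, 96.
Repeated squaring: 58^1 ≡ 58, 58^2 ≡ 66, 58^4 ≡ 88, 58^8 ≡ 81, 58^16 ≡ 62, 58^32 ≡ 61, 58^64 ≡ 35 (mod 97).
Test 58^d mod 97 for each divisor d in increasing order:
58^1 ≡ 58
58^2 ≡ 66
58^3 = 58^2·58^1 ≡ 45
58^4 ≡ 88
58^6 = 58^4·58^2 ≡ 85
58^8 ≡ 81
58^12 = 58^8·58^4 ≡ 47
58^16 ≡ 62
58^24 = 58^16·58^8 ≡ 75
58^32 ≡ 61
58^48 = 58^32·58^16 ≡ 96
58^96 = 58^64·58^32 ≡ 1  ← first divisor giving 1
The order is 96.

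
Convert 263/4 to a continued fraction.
[65; 1, 3]

Euclidean algorithm steps:
263 = 65 × 4 + 3
4 = 1 × 3 + 1
3 = 3 × 1 + 0
Continued fraction: [65; 1, 3]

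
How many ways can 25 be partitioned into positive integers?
1958

p(n) counts ways to write n as a sum of positive integers (order ignored).
Euler's pentagonal recurrence: p(k) = p(k-1) + p(k-2) - p(k-5) - p(k-7) + p(k-12) + p(k-15) - ... (offsets j(3j∓1)/2, signs ++--, p(0)=1, p(<0)=0).
DP table for k = 0..24: p(0)=1, p(1)=1, p(2)=2, p(3)=3, p(4)=5, p(5)=7, p(6)=11, p(7)=15, p(8)=22, p(9)=30, p(10)=42, p(11)=56, p(12)=77, p(13)=101, p(14)=135, p(15)=176, p(16)=231, p(17)=297, p(18)=385, p(19)=490, p(20)=627, p(21)=792, p(22)=1002, p(23)=1255, p(24)=1575.
Final step: p(25) = p(24) + p(23) - p(20) - p(18) + p(13) + p(10) - p(3)
= 1575 + 1255 - 627 - 385 + 101 + 42 - 3
= 1958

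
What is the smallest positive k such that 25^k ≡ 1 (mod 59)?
29

59 is prime, so ord(25) divides φ(59) = 58.
Divisors of 58: 1, 2, 29, 58.
Repeated squaring: 25^1 ≡ 25, 25^2 ≡ 35, 25^4 ≡ 45, 25^8 ≡ 19, 25^16 ≡ 7, 25^32 ≡ 49 (mod 59).
Test 25^d mod 59 for each divisor d in increasing order:
25^1 ≡ 25
25^2 ≡ 35
25^29 = 25^16·25^8·25^4·25^1 ≡ 1  ← first divisor giving 1
The order is 29.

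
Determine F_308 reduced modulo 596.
293

Matrix identity: Q^n = [[F_(n+1), F_n], [F_n, F_(n-1)]] with Q = [[1,1],[1,0]].
n = 308 = 100110100₂. Square-and-multiply, entries mod 596:
Q^1 = [[1,1],[1,0]]
Q^2 = (Q^1)² = [[2,1],[1,1]]
Q^4 = (Q^2)² = [[5,3],[3,2]]
Q^9 = (Q^4)²·Q = [[55,34],[34,21]]
Q^19 = (Q^9)²·Q = [[209,9],[9,200]]
Q^38 = (Q^19)² = [[254,105],[105,149]]
Q^77 = (Q^38)²·Q = [[444,445],[445,595]]
Q^154 = (Q^77)² = [[13,455],[455,154]]
Q^308 = (Q^154)² = [[382,293],[293,89]]
F_308 mod 596 = Q^308[0][1] = 293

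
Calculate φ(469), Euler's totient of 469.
396

469 = 7 × 67
φ(n) = n × ∏(1 - 1/p) for each prime p dividing n
φ(469) = 469 × (1 - 1/7) × (1 - 1/67) = 396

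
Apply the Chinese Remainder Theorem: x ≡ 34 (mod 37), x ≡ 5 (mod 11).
71

Using Chinese Remainder Theorem:
M = 37 × 11 = 407
M1 = 11, M2 = 37
y1 = 11^(-1) mod 37 = 27
y2 = 37^(-1) mod 11 = 3
x = (34×11×27 + 5×37×3) mod 407 = 71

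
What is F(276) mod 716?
260

Matrix identity: Q^n = [[F_(n+1), F_n], [F_n, F_(n-1)]] with Q = [[1,1],[1,0]].
n = 276 = 100010100₂. Square-and-multiply, entries mod 716:
Q^1 = [[1,1],[1,0]]
Q^2 = (Q^1)² = [[2,1],[1,1]]
Q^4 = (Q^2)² = [[5,3],[3,2]]
Q^8 = (Q^4)² = [[34,21],[21,13]]
Q^17 = (Q^8)²·Q = [[436,165],[165,271]]
Q^34 = (Q^17)² = [[373,663],[663,426]]
Q^69 = (Q^34)²·Q = [[67,170],[170,613]]
Q^138 = (Q^69)² = [[453,324],[324,129]]
Q^276 = (Q^138)² = [[157,260],[260,613]]
F_276 mod 716 = Q^276[0][1] = 260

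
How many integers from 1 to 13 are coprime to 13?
12

13 = 13
φ(n) = n × ∏(1 - 1/p) for each prime p dividing n
φ(13) = 13 × (1 - 1/13) = 12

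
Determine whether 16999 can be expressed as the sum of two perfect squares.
Not possible

Factorization: 16999 = 89 × 191
By Fermat: n is sum of two squares iff every prime p ≡ 3 (mod 4) appears to even power.
Prime(s) ≡ 3 (mod 4) with odd exponent: [(191, 1)]
Therefore 16999 cannot be expressed as a² + b².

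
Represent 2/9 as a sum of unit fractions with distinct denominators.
1/5 + 1/45

Greedy algorithm:
2/9: ceiling(9/2) = 5, use 1/5
1/45: ceiling(45/1) = 45, use 1/45
Result: 2/9 = 1/5 + 1/45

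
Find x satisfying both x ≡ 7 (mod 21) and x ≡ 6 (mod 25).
406

Using Chinese Remainder Theorem:
M = 21 × 25 = 525
M1 = 25, M2 = 21
y1 = 25^(-1) mod 21 = 16
y2 = 21^(-1) mod 25 = 6
x = (7×25×16 + 6×21×6) mod 525 = 406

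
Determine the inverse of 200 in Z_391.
174

gcd(200, 391) = 1, so the inverse exists.
Extended Euclidean algorithm on (391, 200):
391 = 1 × 200 + 191  ⟹  191 = (1)·391 + (-1)·200
200 = 1 × 191 + 9  ⟹  9 = (-1)·391 + (2)·200
191 = 21 × 9 + 2  ⟹  2 = (22)·391 + (-43)·200
9 = 4 × 2 + 1  ⟹  1 = (-89)·391 + (174)·200
So (174)·200 ≡ 1 (mod 391), i.e. 200^(-1) ≡ 174 (mod 391).
Check: 200 × 174 = 34800 ≡ 1 (mod 391)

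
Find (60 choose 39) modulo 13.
4

Using Lucas' theorem:
Write n=60 and k=39 in base 13:
n in base 13: [4, 8]
k in base 13: [3, 0]
C(60,39) mod 13 = ∏ C(n_i, k_i) mod 13
Digit binomials (mod 13): C(4,3) = 4; C(8,0) = 1
Product: 4 × 1 = 4 ≡ 4 (mod 13)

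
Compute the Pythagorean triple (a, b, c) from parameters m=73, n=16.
(5073, 2336, 5585)

Euclid's formula: a = m² - n², b = 2mn, c = m² + n²
m = 73, n = 16
a = 73² - 16² = 5329 - 256 = 5073
b = 2 × 73 × 16 = 2336
c = 73² + 16² = 5329 + 256 = 5585
Verification: 5073² + 2336² = 25735329 + 5456896 = 31192225 = 5585² ✓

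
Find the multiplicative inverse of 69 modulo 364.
153

gcd(69, 364) = 1, so the inverse exists.
Extended Euclidean algorithm on (364, 69):
364 = 5 × 69 + 19  ⟹  19 = (1)·364 + (-5)·69
69 = 3 × 19 + 12  ⟹  12 = (-3)·364 + (16)·69
19 = 1 × 12 + 7  ⟹  7 = (4)·364 + (-21)·69
12 = 1 × 7 + 5  ⟹  5 = (-7)·364 + (37)·69
7 = 1 × 5 + 2  ⟹  2 = (11)·364 + (-58)·69
5 = 2 × 2 + 1  ⟹  1 = (-29)·364 + (153)·69
So (153)·69 ≡ 1 (mod 364), i.e. 69^(-1) ≡ 153 (mod 364).
Check: 69 × 153 = 10557 ≡ 1 (mod 364)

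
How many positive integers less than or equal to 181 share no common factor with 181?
180

181 = 181
φ(n) = n × ∏(1 - 1/p) for each prime p dividing n
φ(181) = 181 × (1 - 1/181) = 180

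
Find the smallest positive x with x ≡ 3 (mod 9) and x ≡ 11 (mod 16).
75

Using Chinese Remainder Theorem:
M = 9 × 16 = 144
M1 = 16, M2 = 9
y1 = 16^(-1) mod 9 = 4
y2 = 9^(-1) mod 16 = 9
x = (3×16×4 + 11×9×9) mod 144 = 75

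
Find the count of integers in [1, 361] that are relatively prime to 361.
342

361 = 19^2
φ(n) = n × ∏(1 - 1/p) for each prime p dividing n
φ(361) = 361 × (1 - 1/19) = 342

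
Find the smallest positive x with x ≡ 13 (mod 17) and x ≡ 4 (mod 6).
64

Using Chinese Remainder Theorem:
M = 17 × 6 = 102
M1 = 6, M2 = 17
y1 = 6^(-1) mod 17 = 3
y2 = 17^(-1) mod 6 = 5
x = (13×6×3 + 4×17×5) mod 102 = 64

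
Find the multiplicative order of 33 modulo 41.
20

41 is prime, so ord(33) divides φ(41) = 40.
Divisors of 40: 1, 2, 4, 5, 8, 10, 20, 40.
Repeated squaring: 33^1 ≡ 33, 33^2 ≡ 23, 33^4 ≡ 37, 33^8 ≡ 16, 33^16 ≡ 10, 33^32 ≡ 18 (mod 41).
Test 33^d mod 41 for each divisor d in increasing order:
33^1 ≡ 33
33^2 ≡ 23
33^4 ≡ 37
33^5 = 33^4·33^1 ≡ 32
33^8 ≡ 16
33^10 = 33^8·33^2 ≡ 40
33^20 = 33^16·33^4 ≡ 1  ← first divisor giving 1
The order is 20.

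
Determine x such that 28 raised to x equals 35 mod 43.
12

Baby-step giant-step with step n = ⌈√43⌉ = 7.
Baby steps 28^j mod 43 (j:value) for j=0..6: 0:1, 1:28, 2:10, 3:22, 4:14, 5:5, 6:11.
Giant-step multiplier: 28^(-7) ≡ 28^(42-7) = 28^35 ≡ 37 (mod 43).
Giant steps γ_i = 35·37^i mod 43: γ_0=35, γ_1=5 (in table at j=5).
x = i·n + j = 1·7 + 5 = 12.
Check: 28^12 ≡ 35 (mod 43).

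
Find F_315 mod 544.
34

Matrix identity: Q^n = [[F_(n+1), F_n], [F_n, F_(n-1)]] with Q = [[1,1],[1,0]].
n = 315 = 100111011₂. Square-and-multiply, entries mod 544:
Q^1 = [[1,1],[1,0]]
Q^2 = (Q^1)² = [[2,1],[1,1]]
Q^4 = (Q^2)² = [[5,3],[3,2]]
Q^9 = (Q^4)²·Q = [[55,34],[34,21]]
Q^19 = (Q^9)²·Q = [[237,373],[373,408]]
Q^39 = (Q^19)²·Q = [[139,2],[2,137]]
Q^78 = (Q^39)² = [[285,8],[8,277]]
Q^157 = (Q^78)²·Q = [[377,233],[233,144]]
Q^315 = (Q^157)²·Q = [[115,34],[34,81]]
F_315 mod 544 = Q^315[0][1] = 34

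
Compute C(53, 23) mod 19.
13

Using Lucas' theorem:
Write n=53 and k=23 in base 19:
n in base 19: [2, 15]
k in base 19: [1, 4]
C(53,23) mod 19 = ∏ C(n_i, k_i) mod 19
Digit binomials (mod 19): C(2,1) = 2; C(15,4) = 1365 ≡ 16
Product: 2 × 16 = 32 ≡ 13 (mod 19)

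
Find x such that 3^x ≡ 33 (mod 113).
75

Baby-step giant-step with step n = ⌈√113⌉ = 11.
Baby steps 3^j mod 113 (j:value) for j=0..10: 0:1, 1:3, 2:9, 3:27, 4:81, 5:17, 6:51, 7:40, 8:7, 9:21, 10:63.
Giant-step multiplier: 3^(-11) ≡ 3^(112-11) = 3^101 ≡ 58 (mod 113).
Giant steps γ_i = 33·58^i mod 113: γ_0=33, γ_1=106, γ_2=46, γ_3=69, γ_4=47, γ_5=14, γ_6=21 (in table at j=9).
x = i·n + j = 6·11 + 9 = 75.
Check: 3^75 ≡ 33 (mod 113).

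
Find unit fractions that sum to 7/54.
1/8 + 1/216

Greedy algorithm:
7/54: ceiling(54/7) = 8, use 1/8
1/216: ceiling(216/1) = 216, use 1/216
Result: 7/54 = 1/8 + 1/216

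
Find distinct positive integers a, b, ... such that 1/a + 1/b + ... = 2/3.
1/2 + 1/6

Greedy algorithm:
2/3: ceiling(3/2) = 2, use 1/2
1/6: ceiling(6/1) = 6, use 1/6
Result: 2/3 = 1/2 + 1/6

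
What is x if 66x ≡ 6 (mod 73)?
x ≡ 20 (mod 73)

gcd(66, 73) = 1, which divides 6, so solutions exist.
Find 66^(-1) mod 73 by the extended Euclidean algorithm:
73 = 1 × 66 + 7  ⟹  7 = (1)·73 + (-1)·66
66 = 9 × 7 + 3  ⟹  3 = (-9)·73 + (10)·66
7 = 2 × 3 + 1  ⟹  1 = (19)·73 + (-21)·66
So (-21)·66 ≡ 1 (mod 73), i.e. 66^(-1) ≡ -21 ≡ 52 (mod 73).
x ≡ 52 × 6 = 312 ≡ 20 (mod 73).
Check: 66 × 20 = 1320 ≡ 6 (mod 73).
Unique solution: x ≡ 20 (mod 73)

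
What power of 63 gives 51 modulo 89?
69

Baby-step giant-step with step n = ⌈√89⌉ = 10.
Baby steps 63^j mod 89 (j:value) for j=0..9: 0:1, 1:63, 2:53, 3:46, 4:50, 5:35, 6:69, 7:75, 8:8, 9:59.
Giant-step multiplier: 63^(-10) ≡ 63^(88-10) = 63^78 ≡ 72 (mod 89).
Giant steps γ_i = 51·72^i mod 89: γ_0=51, γ_1=23, γ_2=54, γ_3=61, γ_4=31, γ_5=7, γ_6=59 (in table at j=9).
x = i·n + j = 6·10 + 9 = 69.
Check: 63^69 ≡ 51 (mod 89).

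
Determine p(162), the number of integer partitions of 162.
129913904637

p(n) counts ways to write n as a sum of positive integers (order ignored).
Euler's pentagonal recurrence: p(k) = p(k-1) + p(k-2) - p(k-5) - p(k-7) + p(k-12) + p(k-15) - ... (offsets j(3j∓1)/2, signs ++--, p(0)=1, p(<0)=0).
DP table for k = 0..161: p(0)=1, p(1)=1, p(2)=2, p(3)=3, p(4)=5, p(5)=7, p(6)=11, p(7)=15, p(8)=22, p(9)=30, p(10)=42, p(11)=56, p(12)=77, p(13)=101, p(14)=135, p(15)=176, p(16)=231, p(17)=297, p(18)=385, p(19)=490, p(20)=627, p(21)=792, p(22)=1002, p(23)=1255, p(24)=1575, p(25)=1958, p(26)=2436, p(27)=3010, p(28)=3718, p(29)=4565, p(30)=5604, p(31)=6842, p(32)=8349, p(33)=10143, p(34)=12310, p(35)=14883, p(36)=17977, p(37)=21637, p(38)=26015, p(39)=31185, p(40)=37338, p(41)=44583, p(42)=53174, p(43)=63261, p(44)=75175, p(45)=89134, p(46)=105558, p(47)=124754, p(48)=147273, p(49)=173525, p(50)=204226, p(51)=239943, p(52)=281589, p(53)=329931, p(54)=386155, p(55)=451276, p(56)=526823, p(57)=614154, p(58)=715220, p(59)=831820, p(60)=966467, p(61)=1121505, p(62)=1300156, p(63)=1505499, p(64)=1741630, p(65)=2012558, p(66)=2323520, p(67)=2679689, p(68)=3087735, p(69)=3554345, p(70)=4087968, p(71)=4697205, p(72)=5392783, p(73)=6185689, p(74)=7089500, p(75)=8118264, p(76)=9289091, p(77)=10619863, p(78)=12132164, p(79)=13848650, p(80)=15796476, p(81)=18004327, p(82)=20506255, p(83)=23338469, p(84)=26543660, p(85)=30167357, p(86)=34262962, p(87)=38887673, p(88)=44108109, p(89)=49995925, p(90)=56634173, p(91)=64112359, p(92)=72533807, p(93)=82010177, p(94)=92669720, p(95)=104651419, p(96)=118114304, p(97)=133230930, p(98)=150198136, p(99)=169229875, p(100)=190569292, p(101)=214481126, p(102)=241265379, p(103)=271248950, p(104)=304801365, p(105)=342325709, p(106)=384276336, p(107)=431149389, p(108)=483502844, p(109)=541946240, p(110)=607163746, p(111)=679903203, p(112)=761002156, p(113)=851376628, p(114)=952050665, p(115)=1064144451, p(116)=1188908248, p(117)=1327710076, p(118)=1482074143, p(119)=1653668665, p(120)=1844349560, p(121)=2056148051, p(122)=2291320912, p(123)=2552338241, p(124)=2841940500, p(125)=3163127352, p(126)=3519222692, p(127)=3913864295, p(128)=4351078600, p(129)=4835271870, p(130)=5371315400, p(131)=5964539504, p(132)=6620830889, p(133)=7346629512, p(134)=8149040695, p(135)=9035836076, p(136)=10015581680, p(137)=11097645016, p(138)=12292341831, p(139)=13610949895, p(140)=15065878135, p(141)=16670689208, p(142)=18440293320, p(143)=20390982757, p(144)=22540654445, p(145)=24908858009, p(146)=27517052599, p(147)=30388671978, p(148)=33549419497, p(149)=37027355200, p(150)=40853235313, p(151)=45060624582, p(152)=49686288421, p(153)=54770336324, p(154)=60356673280, p(155)=66493182097, p(156)=73232243759, p(157)=80630964769, p(158)=88751778802, p(159)=97662728555, p(160)=107438159466, p(161)=118159068427.
Final step: p(162) = p(161) + p(160) - p(157) - p(155) + p(150) + p(147) - p(140) - p(136) + p(127) + p(122) - p(111) - p(105) + p(92) + p(85) - p(70) - p(62) + p(45) + p(36) - p(17) - p(7)
= 118159068427 + 107438159466 - 80630964769 - 66493182097 + 40853235313 + 30388671978 - 15065878135 - 10015581680 + 3913864295 + 2291320912 - 679903203 - 342325709 + 72533807 + 30167357 - 4087968 - 1300156 + 89134 + 17977 - 297 - 15
= 129913904637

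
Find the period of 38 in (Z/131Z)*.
65

131 is prime, so ord(38) divides φ(131) = 130.
Divisors of 130: 1, 2, 5, 10, 13, 26, 65, 130.
Repeated squaring: 38^1 ≡ 38, 38^2 ≡ 3, 38^4 ≡ 9, 38^8 ≡ 81, 38^16 ≡ 11, 38^32 ≡ 121, 38^64 ≡ 100, 38^128 ≡ 44 (mod 131).
Test 38^d mod 131 for each divisor d in increasing order:
38^1 ≡ 38
38^2 ≡ 3
38^5 = 38^4·38^1 ≡ 80
38^10 = 38^8·38^2 ≡ 112
38^13 = 38^8·38^4·38^1 ≡ 61
38^26 = 38^16·38^8·38^2 ≡ 53
38^65 = 38^64·38^1 ≡ 1  ← first divisor giving 1
The order is 65.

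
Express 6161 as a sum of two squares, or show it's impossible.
44² + 65² (a=44, b=65)

Factorization: 6161 = 61 × 101
By Fermat: n is sum of two squares iff every prime p ≡ 3 (mod 4) appears to even power.
All primes ≡ 3 (mod 4) appear to even power.
Search a = 0, 1, 2, … for 6161 - a² a perfect square: first hit at a = 44: 6161 - 1936 = 4225 = 65².
6161 = 44² + 65² = 1936 + 4225 ✓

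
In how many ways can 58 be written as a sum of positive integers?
715220

p(n) counts ways to write n as a sum of positive integers (order ignored).
Euler's pentagonal recurrence: p(k) = p(k-1) + p(k-2) - p(k-5) - p(k-7) + p(k-12) + p(k-15) - ... (offsets j(3j∓1)/2, signs ++--, p(0)=1, p(<0)=0).
DP table for k = 0..57: p(0)=1, p(1)=1, p(2)=2, p(3)=3, p(4)=5, p(5)=7, p(6)=11, p(7)=15, p(8)=22, p(9)=30, p(10)=42, p(11)=56, p(12)=77, p(13)=101, p(14)=135, p(15)=176, p(16)=231, p(17)=297, p(18)=385, p(19)=490, p(20)=627, p(21)=792, p(22)=1002, p(23)=1255, p(24)=1575, p(25)=1958, p(26)=2436, p(27)=3010, p(28)=3718, p(29)=4565, p(30)=5604, p(31)=6842, p(32)=8349, p(33)=10143, p(34)=12310, p(35)=14883, p(36)=17977, p(37)=21637, p(38)=26015, p(39)=31185, p(40)=37338, p(41)=44583, p(42)=53174, p(43)=63261, p(44)=75175, p(45)=89134, p(46)=105558, p(47)=124754, p(48)=147273, p(49)=173525, p(50)=204226, p(51)=239943, p(52)=281589, p(53)=329931, p(54)=386155, p(55)=451276, p(56)=526823, p(57)=614154.
Final step: p(58) = p(57) + p(56) - p(53) - p(51) + p(46) + p(43) - p(36) - p(32) + p(23) + p(18) - p(7) - p(1)
= 614154 + 526823 - 329931 - 239943 + 105558 + 63261 - 17977 - 8349 + 1255 + 385 - 15 - 1
= 715220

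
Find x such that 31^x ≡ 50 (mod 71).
12

Baby-step giant-step with step n = ⌈√71⌉ = 9.
Baby steps 31^j mod 71 (j:value) for j=0..8: 0:1, 1:31, 2:38, 3:42, 4:24, 5:34, 6:60, 7:14, 8:8.
Giant-step multiplier: 31^(-9) ≡ 31^(70-9) = 31^61 ≡ 69 (mod 71).
Giant steps γ_i = 50·69^i mod 71: γ_0=50, γ_1=42 (in table at j=3).
x = i·n + j = 1·9 + 3 = 12.
Check: 31^12 ≡ 50 (mod 71).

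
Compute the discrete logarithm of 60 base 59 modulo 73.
19

Baby-step giant-step with step n = ⌈√73⌉ = 9.
Baby steps 59^j mod 73 (j:value) for j=0..8: 0:1, 1:59, 2:50, 3:30, 4:18, 5:40, 6:24, 7:29, 8:32.
Giant-step multiplier: 59^(-9) ≡ 59^(72-9) = 59^63 ≡ 51 (mod 73).
Giant steps γ_i = 60·51^i mod 73: γ_0=60, γ_1=67, γ_2=59 (in table at j=1).
x = i·n + j = 2·9 + 1 = 19.
Check: 59^19 ≡ 60 (mod 73).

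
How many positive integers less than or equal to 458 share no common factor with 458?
228

458 = 2 × 229
φ(n) = n × ∏(1 - 1/p) for each prime p dividing n
φ(458) = 458 × (1 - 1/2) × (1 - 1/229) = 228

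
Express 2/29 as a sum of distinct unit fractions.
1/15 + 1/435

Greedy algorithm:
2/29: ceiling(29/2) = 15, use 1/15
1/435: ceiling(435/1) = 435, use 1/435
Result: 2/29 = 1/15 + 1/435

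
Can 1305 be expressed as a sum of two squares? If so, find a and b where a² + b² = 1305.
3² + 36² (a=3, b=36)

Factorization: 1305 = 3^2 × 5 × 29
By Fermat: n is sum of two squares iff every prime p ≡ 3 (mod 4) appears to even power.
All primes ≡ 3 (mod 4) appear to even power.
Search a = 0, 1, 2, … for 1305 - a² a perfect square: first hit at a = 3: 1305 - 9 = 1296 = 36².
1305 = 3² + 36² = 9 + 1296 ✓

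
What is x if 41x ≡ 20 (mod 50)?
x ≡ 20 (mod 50)

gcd(41, 50) = 1, which divides 20, so solutions exist.
Find 41^(-1) mod 50 by the extended Euclidean algorithm:
50 = 1 × 41 + 9  ⟹  9 = (1)·50 + (-1)·41
41 = 4 × 9 + 5  ⟹  5 = (-4)·50 + (5)·41
9 = 1 × 5 + 4  ⟹  4 = (5)·50 + (-6)·41
5 = 1 × 4 + 1  ⟹  1 = (-9)·50 + (11)·41
So (11)·41 ≡ 1 (mod 50), i.e. 41^(-1) ≡ 11 (mod 50).
x ≡ 11 × 20 = 220 ≡ 20 (mod 50).
Check: 41 × 20 = 820 ≡ 20 (mod 50).
Unique solution: x ≡ 20 (mod 50)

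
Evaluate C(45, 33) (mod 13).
0

Using Lucas' theorem:
Write n=45 and k=33 in base 13:
n in base 13: [3, 6]
k in base 13: [2, 7]
C(45,33) mod 13 = ∏ C(n_i, k_i) mod 13
Digit binomials (mod 13): C(3,2) = 3; C(6,7) = 0 (k_i > n_i)
Product: 3 × 0 = 0 ≡ 0 (mod 13)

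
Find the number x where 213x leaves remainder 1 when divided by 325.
177

gcd(213, 325) = 1, so the inverse exists.
Extended Euclidean algorithm on (325, 213):
325 = 1 × 213 + 112  ⟹  112 = (1)·325 + (-1)·213
213 = 1 × 112 + 101  ⟹  101 = (-1)·325 + (2)·213
112 = 1 × 101 + 11  ⟹  11 = (2)·325 + (-3)·213
101 = 9 × 11 + 2  ⟹  2 = (-19)·325 + (29)·213
11 = 5 × 2 + 1  ⟹  1 = (97)·325 + (-148)·213
So (-148)·213 ≡ 1 (mod 325), i.e. 213^(-1) ≡ -148 ≡ 177 (mod 325).
Check: 213 × 177 = 37701 ≡ 1 (mod 325)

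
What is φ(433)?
432

433 = 433
φ(n) = n × ∏(1 - 1/p) for each prime p dividing n
φ(433) = 433 × (1 - 1/433) = 432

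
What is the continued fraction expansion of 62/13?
[4; 1, 3, 3]

Euclidean algorithm steps:
62 = 4 × 13 + 10
13 = 1 × 10 + 3
10 = 3 × 3 + 1
3 = 3 × 1 + 0
Continued fraction: [4; 1, 3, 3]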